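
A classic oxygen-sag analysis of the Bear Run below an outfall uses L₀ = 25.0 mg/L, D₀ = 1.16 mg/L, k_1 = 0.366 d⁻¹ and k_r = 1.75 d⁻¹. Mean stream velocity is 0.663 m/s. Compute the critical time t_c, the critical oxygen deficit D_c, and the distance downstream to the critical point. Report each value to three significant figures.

With k_r/k_1 = 4.781 and 1 − D₀(k_r−k_1)/(k_1 L₀) = 0.8245,
t_c = ln(4.781 × 0.8245) / (1.75 − 0.366) = ln(3.942) / 1.384 = 1.372/1.384 = 0.9912 d.
L(t_c) = L₀ e^(−k_1 t_c) = 25.0 × 0.6957 = 17.39 mg/L, and at the critical point k_r D_c = k_1 L, so D_c = (0.366/1.75) × 17.39 = 3.638 mg/L.
x_c = v t_c = 0.663 m/s × 0.9912 d × 86400 s/d = 56780 m ≈ 56.8 km.

t_c ≈ 0.991 d; D_c ≈ 3.64 mg/L; x_c ≈ 56.8 km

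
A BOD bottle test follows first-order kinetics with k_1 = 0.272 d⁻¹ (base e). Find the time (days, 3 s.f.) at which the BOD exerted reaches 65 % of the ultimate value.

t ≈ 3.86 d

y/L₀ = 1 − e^(−k_1 t) = 0.65 ⇒ e^(−k_1 t) = 0.350
t = −ln(0.350) / 0.272 = 1.050 / 0.272 = 3.860 d.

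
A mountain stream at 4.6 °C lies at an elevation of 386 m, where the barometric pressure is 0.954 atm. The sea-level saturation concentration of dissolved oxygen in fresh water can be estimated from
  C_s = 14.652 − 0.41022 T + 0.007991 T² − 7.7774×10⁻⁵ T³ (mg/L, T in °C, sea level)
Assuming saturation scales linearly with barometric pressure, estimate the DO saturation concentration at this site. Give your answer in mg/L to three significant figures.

At sea level: C_s = 14.652 − 0.41022×4.6 + 0.007991×4.6² − 7.7774×10⁻⁵×4.6³ = 12.93 mg/L.
Pressure correction: C_s' = 12.93 × 0.954 = 12.33 mg/L.

C_s ≈ 12.3 mg/L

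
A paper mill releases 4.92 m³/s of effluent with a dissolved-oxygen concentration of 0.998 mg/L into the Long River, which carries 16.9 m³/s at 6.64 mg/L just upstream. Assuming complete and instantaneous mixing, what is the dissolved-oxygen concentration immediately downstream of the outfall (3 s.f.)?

Flow-weighted mixing: C = (Q_r C_r + Q_w C_w)/(Q_r + Q_w)
= (16.9×6.64 + 4.92×0.998)/(16.9 + 4.92) = 117.1/21.82 = 5.368 mg/L.

5.37 mg/L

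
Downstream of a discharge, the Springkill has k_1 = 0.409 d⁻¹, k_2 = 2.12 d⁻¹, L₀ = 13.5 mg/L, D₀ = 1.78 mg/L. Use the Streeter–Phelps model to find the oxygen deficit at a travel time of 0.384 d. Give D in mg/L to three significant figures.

k_1 L₀/(k_2−k_1) = 0.409×13.5/(2.12−0.409) = 5.521/1.711 = 3.227 mg/L.
e^(−k_1 t) = e^(−0.409×0.3840) = 0.8547; e^(−k_2 t) = e^(−2.12×0.3840) = 0.4430.
D = 3.227 × (0.8547 − 0.4430) + 1.78 × 0.4430 = 1.328 + 0.7886 = 2.117 mg/L.

D ≈ 2.12 mg/L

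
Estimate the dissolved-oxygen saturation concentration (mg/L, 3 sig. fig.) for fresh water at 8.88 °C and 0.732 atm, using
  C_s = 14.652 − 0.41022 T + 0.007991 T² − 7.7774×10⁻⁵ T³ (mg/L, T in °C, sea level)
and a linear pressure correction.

At sea level: C_s = 14.652 − 0.41022×8.88 + 0.007991×8.88² − 7.7774×10⁻⁵×8.88³ = 11.58 mg/L.
Pressure correction: C_s' = 11.58 × 0.732 = 8.480 mg/L.

C_s ≈ 8.48 mg/L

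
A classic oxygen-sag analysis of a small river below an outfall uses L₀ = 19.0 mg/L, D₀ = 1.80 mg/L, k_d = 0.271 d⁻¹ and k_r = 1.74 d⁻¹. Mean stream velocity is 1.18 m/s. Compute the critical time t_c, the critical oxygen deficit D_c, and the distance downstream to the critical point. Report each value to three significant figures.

With k_r/k_d = 6.421 and 1 − D₀(k_r−k_d)/(k_d L₀) = 0.4865,
t_c = ln(6.421 × 0.4865) / (1.74 − 0.271) = ln(3.123) / 1.469 = 1.139/1.469 = 0.7753 d.
D_c = (k_d/k_r) L₀ e^(−k_d t_c) = (0.271/1.74) × 19.0 × e^(−0.271×0.7753) = 0.1557 × 19.0 × 0.8105 = 2.398 mg/L.
x_c = v t_c = 1.18 m/s × 0.7753 d × 86400 s/d = 79040 m ≈ 79.0 km.

t_c ≈ 0.775 d; D_c ≈ 2.40 mg/L; x_c ≈ 79.0 km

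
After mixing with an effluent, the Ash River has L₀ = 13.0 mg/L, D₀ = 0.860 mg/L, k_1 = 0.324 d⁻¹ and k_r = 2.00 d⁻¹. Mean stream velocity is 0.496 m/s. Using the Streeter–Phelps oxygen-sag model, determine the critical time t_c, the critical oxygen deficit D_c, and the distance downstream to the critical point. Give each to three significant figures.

With k_r/k_1 = 6.173 and 1 − D₀(k_r−k_1)/(k_1 L₀) = 0.6578,
t_c = ln(6.173 × 0.6578) / (2.00 − 0.324) = ln(4.060) / 1.676 = 1.401/1.676 = 0.8361 d.
L(t_c) = L₀ e^(−k_1 t_c) = 13.0 × 0.7627 = 9.915 mg/L, and at the critical point k_r D_c = k_1 L, so D_c = (0.324/2.00) × 9.915 = 1.606 mg/L.
x_c = v t_c = 0.496 m/s × 0.8361 d × 86400 s/d = 35830 m ≈ 35.8 km.

t_c ≈ 0.836 d; D_c ≈ 1.61 mg/L; x_c ≈ 35.8 km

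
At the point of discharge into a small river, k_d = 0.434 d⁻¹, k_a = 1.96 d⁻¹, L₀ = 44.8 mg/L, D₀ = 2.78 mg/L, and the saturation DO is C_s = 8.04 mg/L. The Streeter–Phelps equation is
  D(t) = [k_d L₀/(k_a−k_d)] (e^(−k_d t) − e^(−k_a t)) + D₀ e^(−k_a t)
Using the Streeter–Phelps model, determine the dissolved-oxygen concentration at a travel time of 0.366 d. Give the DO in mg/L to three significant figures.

DO ≈ 2.03 mg/L

k_d L₀/(k_a−k_d) = 0.434×44.8/(1.96−0.434) = 19.44/1.526 = 12.74 mg/L.
e^(−k_d t) = e^(−0.434×0.3660) = 0.8531; e^(−k_a t) = e^(−1.96×0.3660) = 0.4880.
D = 12.74 × (0.8531 − 0.4880) + 2.78 × 0.4880 = 4.652 + 1.357 = 6.008 mg/L.
DO = C_s − D = 8.04 − 6.008 = 2.032 mg/L.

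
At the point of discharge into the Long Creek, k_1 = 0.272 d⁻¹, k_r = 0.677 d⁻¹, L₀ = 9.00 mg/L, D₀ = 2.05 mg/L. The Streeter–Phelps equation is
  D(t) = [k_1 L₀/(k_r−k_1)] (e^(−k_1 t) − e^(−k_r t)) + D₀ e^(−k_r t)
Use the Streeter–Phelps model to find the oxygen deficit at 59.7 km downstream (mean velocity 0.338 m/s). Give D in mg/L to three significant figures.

D ≈ 2.47 mg/L

Travel time t = x/v = 59.7 km / (0.338 m/s) = 59700 m / 0.338 m/s = 176600 s = 2.044 d.
k_1 L₀/(k_r−k_1) = 0.272×9.00/(0.677−0.272) = 2.448/0.4050 = 6.044 mg/L.
e^(−k_1 t) = e^(−0.272×2.044) = 0.5735; e^(−k_r t) = e^(−0.677×2.044) = 0.2506.
D = 6.044 × (0.5735 − 0.2506) + 2.05 × 0.2506 = 1.952 + 0.5137 = 2.465 mg/L.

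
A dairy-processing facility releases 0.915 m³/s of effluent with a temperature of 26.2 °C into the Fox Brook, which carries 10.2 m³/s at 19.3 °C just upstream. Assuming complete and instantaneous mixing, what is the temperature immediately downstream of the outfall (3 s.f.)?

19.9 °C

Flow-weighted mixing: C = (Q_r C_r + Q_w C_w)/(Q_r + Q_w)
= (10.2×19.3 + 0.915×26.2)/(10.2 + 0.915) = 220.8/11.11 = 19.87 °C.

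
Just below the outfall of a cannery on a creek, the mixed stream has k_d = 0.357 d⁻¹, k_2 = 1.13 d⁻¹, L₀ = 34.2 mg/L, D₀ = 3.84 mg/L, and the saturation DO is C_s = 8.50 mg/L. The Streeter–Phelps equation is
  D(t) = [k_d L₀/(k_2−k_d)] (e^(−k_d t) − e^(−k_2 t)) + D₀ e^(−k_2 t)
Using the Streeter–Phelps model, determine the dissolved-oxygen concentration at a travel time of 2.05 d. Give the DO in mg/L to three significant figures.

DO ≈ 2.08 mg/L

k_d L₀/(k_2−k_d) = 0.357×34.2/(1.13−0.357) = 12.21/0.7730 = 15.79 mg/L.
e^(−k_d t) = e^(−0.357×2.050) = 0.4810; e^(−k_2 t) = e^(−1.13×2.050) = 0.09862.
D = 15.79 × (0.4810 − 0.09862) + 3.84 × 0.09862 = 6.040 + 0.3787 = 6.419 mg/L.
DO = C_s − D = 8.50 − 6.419 = 2.081 mg/L.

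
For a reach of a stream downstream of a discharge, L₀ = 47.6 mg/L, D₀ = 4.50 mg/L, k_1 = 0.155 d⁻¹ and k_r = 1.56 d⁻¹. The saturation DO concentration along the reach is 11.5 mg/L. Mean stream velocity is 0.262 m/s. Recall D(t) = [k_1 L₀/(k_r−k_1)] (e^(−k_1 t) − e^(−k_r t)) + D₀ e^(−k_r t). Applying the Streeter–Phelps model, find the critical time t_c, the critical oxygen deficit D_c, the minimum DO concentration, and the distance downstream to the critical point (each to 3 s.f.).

t_c = [1/(k_r−k_1)] ln[(k_r/k_1)(1 − D₀(k_r−k_1)/(k_1 L₀))]
= [1/(1.56−0.155)] ln[(1.56/0.155)(1 − 4.50×1.405/(0.155×47.6))]
= (1/1.405) ln[10.06 × 0.1431] = 0.7117 × ln(1.440) = 0.7117 × 0.3645 = 0.2595 d.
L(t_c) = L₀ e^(−k_1 t_c) = 47.6 × 0.9606 = 45.72 mg/L, and at the critical point k_r D_c = k_1 L, so D_c = (0.155/1.56) × 45.72 = 4.543 mg/L.
Minimum DO = C_s − D_c = 11.5 − 4.543 = 6.957 mg/L.
x_c = v t_c = 0.262 m/s × 0.2595 d × 86400 s/d = 5873 m ≈ 5.87 km.

t_c ≈ 0.259 d; D_c ≈ 4.54 mg/L; min DO ≈ 6.96 mg/L; x_c ≈ 5.87 km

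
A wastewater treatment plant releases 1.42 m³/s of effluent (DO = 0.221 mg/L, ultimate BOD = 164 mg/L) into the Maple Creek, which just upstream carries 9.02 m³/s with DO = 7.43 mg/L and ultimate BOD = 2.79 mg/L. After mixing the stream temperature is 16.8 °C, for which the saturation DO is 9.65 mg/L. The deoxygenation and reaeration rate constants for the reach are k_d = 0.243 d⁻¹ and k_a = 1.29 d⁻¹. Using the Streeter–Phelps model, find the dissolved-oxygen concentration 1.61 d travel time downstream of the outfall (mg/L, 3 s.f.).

DO ≈ 6.09 mg/L

Mixed DO = (9.02×7.43 + 1.42×0.221)/(9.02+1.42) = 67.33/10.44 = 6.449 mg/L.
Mixed L₀ = (9.02×2.79 + 1.42×164)/(10.44) = 258.0/10.44 = 24.72 mg/L.
Initial deficit D₀ = C_s − DO₀ = 9.65 − 6.449 = 3.201 mg/L.
D(1.61) = [0.243×24.72/(1.29−0.243)](e^(−0.243×1.61) − e^(−1.29×1.61)) + 3.201 e^(−1.29×1.61)
= 5.737 × (0.6762 − 0.1253) + 3.201 × 0.1253 = 3.561 mg/L.
DO = 9.65 − 3.561 = 6.089 mg/L.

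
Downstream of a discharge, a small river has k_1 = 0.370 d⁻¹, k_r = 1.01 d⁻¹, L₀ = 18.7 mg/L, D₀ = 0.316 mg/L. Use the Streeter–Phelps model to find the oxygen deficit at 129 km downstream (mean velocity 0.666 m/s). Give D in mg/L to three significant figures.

D ≈ 3.63 mg/L

Travel time t = x/v = 129 km / (0.666 m/s) = 129000 m / 0.666 m/s = 193700 s = 2.242 d.
k_1 L₀/(k_r−k_1) = 0.370×18.7/(1.01−0.370) = 6.919/0.6400 = 10.81 mg/L.
e^(−k_1 t) = e^(−0.370×2.242) = 0.4363; e^(−k_r t) = e^(−1.01×2.242) = 0.1039.
D = 10.81 × (0.4363 − 0.1039) + 0.316 × 0.1039 = 3.593 + 0.03284 = 3.626 mg/L.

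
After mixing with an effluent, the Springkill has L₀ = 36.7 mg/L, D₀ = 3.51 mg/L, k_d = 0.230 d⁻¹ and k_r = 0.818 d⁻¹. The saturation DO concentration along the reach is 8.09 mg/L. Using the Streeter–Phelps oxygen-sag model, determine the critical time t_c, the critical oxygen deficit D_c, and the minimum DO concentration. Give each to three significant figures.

t_c = [1/(k_r−k_d)] ln[(k_r/k_d)(1 − D₀(k_r−k_d)/(k_d L₀))]
= [1/(0.818−0.230)] ln[(0.818/0.230)(1 − 3.51×0.5880/(0.230×36.7))]
= (1/0.5880) ln[3.557 × 0.7555] = 1.701 × ln(2.687) = 1.701 × 0.9884 = 1.681 d.
D_c = (k_d/k_r) L₀ e^(−k_d t_c) = (0.230/0.818) × 36.7 × e^(−0.230×1.681) = 0.2812 × 36.7 × 0.6794 = 7.010 mg/L.
Minimum DO = C_s − D_c = 8.09 − 7.010 = 1.080 mg/L.

t_c ≈ 1.68 d; D_c ≈ 7.01 mg/L; min DO ≈ 1.08 mg/L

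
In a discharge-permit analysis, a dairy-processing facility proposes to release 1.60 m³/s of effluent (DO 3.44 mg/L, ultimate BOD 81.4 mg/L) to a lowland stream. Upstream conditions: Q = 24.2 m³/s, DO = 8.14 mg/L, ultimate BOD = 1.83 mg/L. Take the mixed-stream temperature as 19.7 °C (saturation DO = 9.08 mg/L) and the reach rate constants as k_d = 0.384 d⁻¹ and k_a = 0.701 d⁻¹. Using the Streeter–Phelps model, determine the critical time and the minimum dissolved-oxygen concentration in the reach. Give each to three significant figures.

t_c ≈ 1.38 d; minimum DO ≈ 6.90 mg/L

Mixed DO = (24.2×8.14 + 1.60×3.44)/(24.2+1.60) = 202.5/25.80 = 7.849 mg/L.
Mixed L₀ = (24.2×1.83 + 1.60×81.4)/(25.80) = 174.5/25.80 = 6.765 mg/L.
Initial deficit D₀ = C_s − DO₀ = 9.08 − 7.849 = 1.231 mg/L.
t_c = (1/0.3170) ln[(0.701/0.384)(1 − 1.231×0.3170/(0.384×6.765))] = 3.155 × ln(1.551) = 1.385 d.
D_c = (0.384/0.701) × 6.765 × e^(−0.384×1.385) = 0.5478 × 6.765 × 0.5875 = 2.177 mg/L.
Minimum DO = 9.08 − 2.177 = 6.903 mg/L.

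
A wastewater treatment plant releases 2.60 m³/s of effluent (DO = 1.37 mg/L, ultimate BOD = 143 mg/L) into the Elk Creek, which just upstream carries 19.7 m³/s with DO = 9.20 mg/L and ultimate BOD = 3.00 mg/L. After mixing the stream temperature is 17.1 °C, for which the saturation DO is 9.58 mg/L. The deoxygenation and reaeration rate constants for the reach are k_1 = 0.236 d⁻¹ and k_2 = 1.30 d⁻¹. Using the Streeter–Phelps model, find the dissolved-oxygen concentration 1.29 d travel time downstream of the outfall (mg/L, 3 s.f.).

Mixed DO = (19.7×9.20 + 2.60×1.37)/(19.7+2.60) = 184.8/22.30 = 8.287 mg/L.
Mixed L₀ = (19.7×3.00 + 2.60×143)/(22.30) = 430.9/22.30 = 19.32 mg/L.
Initial deficit D₀ = C_s − DO₀ = 9.58 − 8.287 = 1.293 mg/L.
D(1.29) = [0.236×19.32/(1.30−0.236)](e^(−0.236×1.29) − e^(−1.30×1.29)) + 1.293 e^(−1.30×1.29)
= 4.286 × (0.7375 − 0.1869) + 1.293 × 0.1869 = 2.602 mg/L.
DO = 9.58 − 2.602 = 6.978 mg/L.

DO ≈ 6.98 mg/L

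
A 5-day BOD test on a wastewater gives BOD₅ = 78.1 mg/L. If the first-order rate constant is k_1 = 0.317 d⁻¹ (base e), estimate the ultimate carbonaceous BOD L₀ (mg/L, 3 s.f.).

BOD₅ = L₀(1 − e^(−5k_1)) ⇒ L₀ = BOD₅ / (1 − e^(−5×0.317))
= 78.1 / (1 − 0.2049) = 78.1 / 0.7951 = 98.23 mg/L.

L₀ ≈ 98.2 mg/L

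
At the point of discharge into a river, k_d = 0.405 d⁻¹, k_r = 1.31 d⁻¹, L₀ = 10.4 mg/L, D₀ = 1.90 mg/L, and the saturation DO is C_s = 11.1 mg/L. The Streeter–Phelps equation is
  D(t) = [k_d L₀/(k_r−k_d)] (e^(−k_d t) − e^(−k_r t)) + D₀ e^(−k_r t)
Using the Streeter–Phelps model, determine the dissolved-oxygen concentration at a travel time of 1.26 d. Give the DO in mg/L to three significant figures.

DO ≈ 8.83 mg/L

k_d L₀/(k_r−k_d) = 0.405×10.4/(1.31−0.405) = 4.212/0.9050 = 4.654 mg/L.
e^(−k_d t) = e^(−0.405×1.260) = 0.6003; e^(−k_r t) = e^(−1.31×1.260) = 0.1919.
D = 4.654 × (0.6003 − 0.1919) + 1.90 × 0.1919 = 1.901 + 0.3647 = 2.265 mg/L.
DO = C_s − D = 11.1 − 2.265 = 8.835 mg/L.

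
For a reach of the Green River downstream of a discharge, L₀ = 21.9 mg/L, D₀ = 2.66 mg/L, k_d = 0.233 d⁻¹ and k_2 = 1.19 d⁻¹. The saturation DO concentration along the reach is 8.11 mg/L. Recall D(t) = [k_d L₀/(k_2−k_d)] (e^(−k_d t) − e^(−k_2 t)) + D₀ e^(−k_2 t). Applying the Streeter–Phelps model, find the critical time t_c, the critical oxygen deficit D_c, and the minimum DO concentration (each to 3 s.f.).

t_c ≈ 0.982 d; D_c ≈ 3.41 mg/L; min DO ≈ 4.70 mg/L

With k_2/k_d = 5.107 and 1 − D₀(k_2−k_d)/(k_d L₀) = 0.5011,
t_c = ln(5.107 × 0.5011) / (1.19 − 0.233) = ln(2.559) / 0.9570 = 0.9398/0.9570 = 0.9820 d.
L(t_c) = L₀ e^(−k_d t_c) = 21.9 × 0.7955 = 17.42 mg/L, and at the critical point k_2 D_c = k_d L, so D_c = (0.233/1.19) × 17.42 = 3.411 mg/L.
Minimum DO = C_s − D_c = 8.11 − 3.411 = 4.699 mg/L.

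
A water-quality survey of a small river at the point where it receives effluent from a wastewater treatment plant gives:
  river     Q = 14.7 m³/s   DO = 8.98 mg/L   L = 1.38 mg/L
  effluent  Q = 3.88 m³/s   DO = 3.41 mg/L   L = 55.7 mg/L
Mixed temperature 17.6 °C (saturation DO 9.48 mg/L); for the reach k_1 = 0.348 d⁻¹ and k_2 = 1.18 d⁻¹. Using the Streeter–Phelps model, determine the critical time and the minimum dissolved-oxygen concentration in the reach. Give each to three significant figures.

t_c ≈ 1.02 d; minimum DO ≈ 6.85 mg/L

Mixed DO = (14.7×8.98 + 3.88×3.41)/(14.7+3.88) = 145.2/18.58 = 7.817 mg/L.
Mixed L₀ = (14.7×1.38 + 3.88×55.7)/(18.58) = 236.4/18.58 = 12.72 mg/L.
Initial deficit D₀ = C_s − DO₀ = 9.48 − 7.817 = 1.663 mg/L.
t_c = (1/0.8320) ln[(1.18/0.348)(1 − 1.663×0.8320/(0.348×12.72))] = 1.202 × ln(2.331) = 1.017 d.
D_c = (0.348/1.18) × 12.72 × e^(−0.348×1.017) = 0.2949 × 12.72 × 0.7019 = 2.634 mg/L.
Minimum DO = 9.48 − 2.634 = 6.846 mg/L.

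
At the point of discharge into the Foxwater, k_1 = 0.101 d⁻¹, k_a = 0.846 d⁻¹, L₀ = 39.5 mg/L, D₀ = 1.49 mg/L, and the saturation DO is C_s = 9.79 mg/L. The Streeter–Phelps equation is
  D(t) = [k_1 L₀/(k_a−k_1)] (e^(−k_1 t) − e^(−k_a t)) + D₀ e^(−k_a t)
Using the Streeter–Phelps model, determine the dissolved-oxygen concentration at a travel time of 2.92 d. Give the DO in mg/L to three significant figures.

DO ≈ 6.13 mg/L

k_1 L₀/(k_a−k_1) = 0.101×39.5/(0.846−0.101) = 3.990/0.7450 = 5.355 mg/L.
e^(−k_1 t) = e^(−0.101×2.920) = 0.7446; e^(−k_a t) = e^(−0.846×2.920) = 0.08456.
D = 5.355 × (0.7446 − 0.08456) + 1.49 × 0.08456 = 3.535 + 0.1260 = 3.660 mg/L.
DO = C_s − D = 9.79 − 3.660 = 6.130 mg/L.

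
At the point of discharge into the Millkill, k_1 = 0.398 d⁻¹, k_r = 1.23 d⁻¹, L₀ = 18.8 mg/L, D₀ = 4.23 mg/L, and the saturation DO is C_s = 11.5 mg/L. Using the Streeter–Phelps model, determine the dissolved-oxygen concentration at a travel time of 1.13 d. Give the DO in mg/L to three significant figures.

k_1 L₀/(k_r−k_1) = 0.398×18.8/(1.23−0.398) = 7.482/0.8320 = 8.993 mg/L.
e^(−k_1 t) = e^(−0.398×1.130) = 0.6378; e^(−k_r t) = e^(−1.23×1.130) = 0.2491.
D = 8.993 × (0.6378 − 0.2491) + 4.23 × 0.2491 = 3.496 + 1.054 = 4.549 mg/L.
DO = C_s − D = 11.5 − 4.549 = 6.951 mg/L.

DO ≈ 6.95 mg/L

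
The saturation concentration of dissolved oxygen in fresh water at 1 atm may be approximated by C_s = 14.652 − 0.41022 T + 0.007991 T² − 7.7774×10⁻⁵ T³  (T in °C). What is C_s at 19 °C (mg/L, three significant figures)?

C_s ≈ 9.21 mg/L

C_s = 14.652 − 0.41022×19 + 0.007991×19² − 7.7774×10⁻⁵×19³ = 9.209 mg/L.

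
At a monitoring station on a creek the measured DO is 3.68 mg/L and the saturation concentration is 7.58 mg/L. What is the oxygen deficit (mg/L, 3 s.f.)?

D ≈ 3.90 mg/L

D = C_s − C = 7.58 − 3.68 = 3.90 mg/L.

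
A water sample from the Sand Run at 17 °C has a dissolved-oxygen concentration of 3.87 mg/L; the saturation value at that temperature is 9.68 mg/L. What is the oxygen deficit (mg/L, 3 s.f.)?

D ≈ 5.81 mg/L

D = C_s − C = 9.68 − 3.87 = 5.81 mg/L.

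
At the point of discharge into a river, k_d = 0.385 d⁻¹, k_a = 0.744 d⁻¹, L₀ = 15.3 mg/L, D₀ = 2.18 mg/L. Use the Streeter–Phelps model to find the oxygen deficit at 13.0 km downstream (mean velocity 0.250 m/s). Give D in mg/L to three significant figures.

Travel time t = x/v = 13.0 km / (0.250 m/s) = 13000 m / 0.250 m/s = 52000 s = 0.6019 d.
k_d L₀/(k_a−k_d) = 0.385×15.3/(0.744−0.385) = 5.891/0.3590 = 16.41 mg/L.
e^(−k_d t) = e^(−0.385×0.6019) = 0.7932; e^(−k_a t) = e^(−0.744×0.6019) = 0.6390.
D = 16.41 × (0.7932 − 0.6390) + 2.18 × 0.6390 = 2.529 + 1.393 = 3.922 mg/L.

D ≈ 3.92 mg/L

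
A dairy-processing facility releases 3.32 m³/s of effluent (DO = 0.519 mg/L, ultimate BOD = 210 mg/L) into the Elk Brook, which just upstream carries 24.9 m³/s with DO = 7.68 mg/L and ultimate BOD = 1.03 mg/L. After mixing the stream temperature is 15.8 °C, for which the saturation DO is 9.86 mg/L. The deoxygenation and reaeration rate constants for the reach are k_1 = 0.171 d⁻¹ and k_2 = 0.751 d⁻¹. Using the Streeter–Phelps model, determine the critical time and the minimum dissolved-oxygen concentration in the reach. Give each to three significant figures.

t_c ≈ 1.67 d; minimum DO ≈ 5.48 mg/L

Mixed DO = (24.9×7.68 + 3.32×0.519)/(24.9+3.32) = 193.0/28.22 = 6.838 mg/L.
Mixed L₀ = (24.9×1.03 + 3.32×210)/(28.22) = 722.8/28.22 = 25.61 mg/L.
Initial deficit D₀ = C_s − DO₀ = 9.86 − 6.838 = 3.022 mg/L.
t_c = (1/0.5800) ln[(0.751/0.171)(1 − 3.022×0.5800/(0.171×25.61))] = 1.724 × ln(2.634) = 1.670 d.
D_c = (0.171/0.751) × 25.61 × e^(−0.171×1.670) = 0.2277 × 25.61 × 0.7516 = 4.384 mg/L.
Minimum DO = 9.86 − 4.384 = 5.476 mg/L.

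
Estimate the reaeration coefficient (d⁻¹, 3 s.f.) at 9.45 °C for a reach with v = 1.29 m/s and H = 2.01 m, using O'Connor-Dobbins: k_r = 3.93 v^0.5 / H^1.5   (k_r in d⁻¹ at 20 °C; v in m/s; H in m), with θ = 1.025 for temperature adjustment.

k_r(20) = 3.93 × 1.29^0.5 / 2.01^1.5 = 3.93 × 1.136 / 2.850 = 1.566 d⁻¹.
k_r(9.45) = 1.566 × 1.025^(9.45−20) = 1.566 × 0.7707 = 1.207 d⁻¹.

k_r ≈ 1.21 d⁻¹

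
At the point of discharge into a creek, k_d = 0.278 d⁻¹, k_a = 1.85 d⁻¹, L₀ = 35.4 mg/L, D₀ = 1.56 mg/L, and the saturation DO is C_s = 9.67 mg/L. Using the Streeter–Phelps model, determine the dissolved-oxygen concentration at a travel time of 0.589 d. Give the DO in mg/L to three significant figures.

k_d L₀/(k_a−k_d) = 0.278×35.4/(1.85−0.278) = 9.841/1.572 = 6.260 mg/L.
e^(−k_d t) = e^(−0.278×0.5890) = 0.8490; e^(−k_a t) = e^(−1.85×0.5890) = 0.3363.
D = 6.260 × (0.8490 − 0.3363) + 1.56 × 0.3363 = 3.209 + 0.5247 = 3.734 mg/L.
DO = C_s − D = 9.67 − 3.734 = 5.936 mg/L.

DO ≈ 5.94 mg/L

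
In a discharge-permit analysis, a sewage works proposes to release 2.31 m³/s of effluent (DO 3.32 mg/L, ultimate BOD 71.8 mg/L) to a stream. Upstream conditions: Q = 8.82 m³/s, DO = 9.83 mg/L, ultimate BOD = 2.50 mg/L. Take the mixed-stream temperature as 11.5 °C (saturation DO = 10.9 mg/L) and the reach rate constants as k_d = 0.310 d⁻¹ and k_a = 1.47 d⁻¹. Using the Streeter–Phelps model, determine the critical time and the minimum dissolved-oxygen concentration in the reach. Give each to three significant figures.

Mixed DO = (8.82×9.83 + 2.31×3.32)/(8.82+2.31) = 94.37/11.13 = 8.479 mg/L.
Mixed L₀ = (8.82×2.50 + 2.31×71.8)/(11.13) = 187.9/11.13 = 16.88 mg/L.
Initial deficit D₀ = C_s − DO₀ = 10.9 − 8.479 = 2.421 mg/L.
t_c = (1/1.160) ln[(1.47/0.310)(1 − 2.421×1.160/(0.310×16.88))] = 0.8621 × ln(2.197) = 0.6787 d.
D_c = (0.310/1.47) × 16.88 × e^(−0.310×0.6787) = 0.2109 × 16.88 × 0.8103 = 2.885 mg/L.
Minimum DO = 10.9 − 2.885 = 8.015 mg/L.

t_c ≈ 0.679 d; minimum DO ≈ 8.02 mg/L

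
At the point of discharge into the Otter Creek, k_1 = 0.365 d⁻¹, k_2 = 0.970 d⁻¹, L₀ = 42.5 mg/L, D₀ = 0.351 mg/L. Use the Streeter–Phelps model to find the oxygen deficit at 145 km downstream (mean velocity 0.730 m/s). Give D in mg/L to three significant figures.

Travel time t = x/v = 145 km / (0.730 m/s) = 145000 m / 0.730 m/s = 198600 s = 2.299 d.
k_1 L₀/(k_2−k_1) = 0.365×42.5/(0.970−0.365) = 15.51/0.6050 = 25.64 mg/L.
e^(−k_1 t) = e^(−0.365×2.299) = 0.4321; e^(−k_2 t) = e^(−0.970×2.299) = 0.1075.
D = 25.64 × (0.4321 − 0.1075) + 0.351 × 0.1075 = 8.322 + 0.03774 = 8.360 mg/L.

D ≈ 8.36 mg/L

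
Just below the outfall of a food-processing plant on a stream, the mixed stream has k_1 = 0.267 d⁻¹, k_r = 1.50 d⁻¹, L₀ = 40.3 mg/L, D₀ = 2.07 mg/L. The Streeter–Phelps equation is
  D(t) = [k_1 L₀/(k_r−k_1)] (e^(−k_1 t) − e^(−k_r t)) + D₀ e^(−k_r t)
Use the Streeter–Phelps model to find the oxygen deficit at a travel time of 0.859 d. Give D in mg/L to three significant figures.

D ≈ 5.10 mg/L

k_1 L₀/(k_r−k_1) = 0.267×40.3/(1.50−0.267) = 10.76/1.233 = 8.727 mg/L.
e^(−k_1 t) = e^(−0.267×0.8590) = 0.7950; e^(−k_r t) = e^(−1.50×0.8590) = 0.2757.
D = 8.727 × (0.7950 − 0.2757) + 2.07 × 0.2757 = 4.532 + 0.5707 = 5.103 mg/L.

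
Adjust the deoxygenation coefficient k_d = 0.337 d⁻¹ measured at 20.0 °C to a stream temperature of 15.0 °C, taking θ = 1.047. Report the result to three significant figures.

k_d ≈ 0.268 d⁻¹

k_d(T₂) = k_d(T₁) · θ^(T₂−T₁) = 0.337 × 1.047^(15.0−20.0)
= 0.337 × 1.047^-5.00 = 0.337 × 0.7948 = 0.2679 d⁻¹.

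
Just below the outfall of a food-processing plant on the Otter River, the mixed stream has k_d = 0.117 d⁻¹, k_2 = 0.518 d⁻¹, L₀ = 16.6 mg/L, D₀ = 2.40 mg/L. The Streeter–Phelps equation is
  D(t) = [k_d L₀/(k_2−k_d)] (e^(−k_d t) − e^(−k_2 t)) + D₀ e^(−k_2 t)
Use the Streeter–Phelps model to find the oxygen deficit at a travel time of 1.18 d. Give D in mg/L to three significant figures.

D ≈ 2.89 mg/L

k_d L₀/(k_2−k_d) = 0.117×16.6/(0.518−0.117) = 1.942/0.4010 = 4.843 mg/L.
e^(−k_d t) = e^(−0.117×1.180) = 0.8710; e^(−k_2 t) = e^(−0.518×1.180) = 0.5427.
D = 4.843 × (0.8710 − 0.5427) + 2.40 × 0.5427 = 1.590 + 1.302 = 2.893 mg/L.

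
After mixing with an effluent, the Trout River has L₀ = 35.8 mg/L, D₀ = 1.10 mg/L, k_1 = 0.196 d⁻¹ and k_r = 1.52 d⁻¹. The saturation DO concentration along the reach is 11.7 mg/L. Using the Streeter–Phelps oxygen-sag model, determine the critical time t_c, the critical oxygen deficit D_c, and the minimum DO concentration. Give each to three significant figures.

t_c ≈ 1.37 d; D_c ≈ 3.53 mg/L; min DO ≈ 8.17 mg/L

At the critical point dD/dt = 0, so k_1 L₀ e^(−k_1 t) = k_r D. Substituting D(t) from the Streeter–Phelps equation and solving for t gives
t_c = ln[(k_r/k_1)(1 − D₀(k_r−k_1)/(k_1 L₀))] / (k_r−k_1).
Here k_r−k_1 = 1.324 d⁻¹ and 1 − D₀(k_r−k_1)/(k_1 L₀) = 1 − 1.10×1.324/(0.196×35.8) = 0.7924, so
t_c = ln(7.755 × 0.7924) / 1.324 = 1.816 / 1.324 = 1.371 d.
L(t_c) = L₀ e^(−k_1 t_c) = 35.8 × 0.7643 = 27.36 mg/L, and at the critical point k_r D_c = k_1 L, so D_c = (0.196/1.52) × 27.36 = 3.528 mg/L.
Minimum DO = C_s − D_c = 11.7 − 3.528 = 8.172 mg/L.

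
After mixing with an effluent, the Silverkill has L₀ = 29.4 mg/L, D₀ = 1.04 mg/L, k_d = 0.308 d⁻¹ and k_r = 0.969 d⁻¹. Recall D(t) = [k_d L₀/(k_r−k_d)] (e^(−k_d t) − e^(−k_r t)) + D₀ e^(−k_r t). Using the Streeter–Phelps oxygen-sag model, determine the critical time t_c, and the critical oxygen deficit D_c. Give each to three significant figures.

t_c ≈ 1.61 d; D_c ≈ 5.68 mg/L

With k_r/k_d = 3.146 and 1 − D₀(k_r−k_d)/(k_d L₀) = 0.9241,
t_c = ln(3.146 × 0.9241) / (0.969 − 0.308) = ln(2.907) / 0.6610 = 1.067/0.6610 = 1.615 d.
L(t_c) = L₀ e^(−k_d t_c) = 29.4 × 0.6082 = 17.88 mg/L, and at the critical point k_r D_c = k_d L, so D_c = (0.308/0.969) × 17.88 = 5.683 mg/L.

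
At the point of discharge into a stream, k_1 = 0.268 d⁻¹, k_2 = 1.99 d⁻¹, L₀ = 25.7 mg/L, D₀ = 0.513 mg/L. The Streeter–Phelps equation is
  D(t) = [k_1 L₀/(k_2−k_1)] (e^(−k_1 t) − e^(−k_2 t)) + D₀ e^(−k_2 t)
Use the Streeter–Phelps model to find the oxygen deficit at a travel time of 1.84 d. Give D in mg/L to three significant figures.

k_1 L₀/(k_2−k_1) = 0.268×25.7/(1.99−0.268) = 6.888/1.722 = 4.000 mg/L.
e^(−k_1 t) = e^(−0.268×1.840) = 0.6107; e^(−k_2 t) = e^(−1.99×1.840) = 0.02569.
D = 4.000 × (0.6107 − 0.02569) + 0.513 × 0.02569 = 2.340 + 0.01318 = 2.353 mg/L.

D ≈ 2.35 mg/L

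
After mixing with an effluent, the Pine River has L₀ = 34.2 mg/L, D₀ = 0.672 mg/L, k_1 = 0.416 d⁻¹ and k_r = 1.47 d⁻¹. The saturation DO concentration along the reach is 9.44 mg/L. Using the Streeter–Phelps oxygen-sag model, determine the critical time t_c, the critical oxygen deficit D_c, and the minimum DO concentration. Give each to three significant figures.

t_c = [1/(k_r−k_1)] ln[(k_r/k_1)(1 − D₀(k_r−k_1)/(k_1 L₀))]
= [1/(1.47−0.416)] ln[(1.47/0.416)(1 − 0.672×1.054/(0.416×34.2))]
= (1/1.054) ln[3.534 × 0.9502] = 0.9488 × ln(3.358) = 0.9488 × 1.211 = 1.149 d.
D_c = (k_1/k_r) L₀ e^(−k_1 t_c) = (0.416/1.47) × 34.2 × e^(−0.416×1.149) = 0.2830 × 34.2 × 0.6200 = 6.000 mg/L.
Minimum DO = C_s − D_c = 9.44 − 6.000 = 3.440 mg/L.

t_c ≈ 1.15 d; D_c ≈ 6.00 mg/L; min DO ≈ 3.44 mg/L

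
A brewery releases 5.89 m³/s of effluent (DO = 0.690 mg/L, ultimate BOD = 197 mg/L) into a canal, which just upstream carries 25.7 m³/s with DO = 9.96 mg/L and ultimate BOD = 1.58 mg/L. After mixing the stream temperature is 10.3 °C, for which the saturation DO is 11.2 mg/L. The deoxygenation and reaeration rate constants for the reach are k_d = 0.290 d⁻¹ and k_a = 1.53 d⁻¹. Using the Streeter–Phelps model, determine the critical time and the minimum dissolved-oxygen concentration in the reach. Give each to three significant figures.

t_c ≈ 1.01 d; minimum DO ≈ 5.83 mg/L

Mixed DO = (25.7×9.96 + 5.89×0.690)/(25.7+5.89) = 260.0/31.59 = 8.232 mg/L.
Mixed L₀ = (25.7×1.58 + 5.89×197)/(31.59) = 1201/31.59 = 38.02 mg/L.
Initial deficit D₀ = C_s − DO₀ = 11.2 − 8.232 = 2.968 mg/L.
t_c = (1/1.240) ln[(1.53/0.290)(1 − 2.968×1.240/(0.290×38.02))] = 0.8065 × ln(3.514) = 1.014 d.
D_c = (0.290/1.53) × 38.02 × e^(−0.290×1.014) = 0.1895 × 38.02 × 0.7453 = 5.371 mg/L.
Minimum DO = 11.2 − 5.371 = 5.829 mg/L.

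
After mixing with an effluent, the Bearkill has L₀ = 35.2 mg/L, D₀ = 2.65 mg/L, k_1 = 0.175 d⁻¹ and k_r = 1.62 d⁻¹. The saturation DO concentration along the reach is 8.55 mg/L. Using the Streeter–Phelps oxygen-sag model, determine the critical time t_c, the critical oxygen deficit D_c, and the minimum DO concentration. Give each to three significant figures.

t_c = [1/(k_r−k_1)] ln[(k_r/k_1)(1 − D₀(k_r−k_1)/(k_1 L₀))]
= [1/(1.62−0.175)] ln[(1.62/0.175)(1 − 2.65×1.445/(0.175×35.2))]
= (1/1.445) ln[9.257 × 0.3784] = 0.6920 × ln(3.503) = 0.6920 × 1.254 = 0.8675 d.
L(t_c) = L₀ e^(−k_1 t_c) = 35.2 × 0.8592 = 30.24 mg/L, and at the critical point k_r D_c = k_1 L, so D_c = (0.175/1.62) × 30.24 = 3.267 mg/L.
Minimum DO = C_s − D_c = 8.55 − 3.267 = 5.283 mg/L.

t_c ≈ 0.867 d; D_c ≈ 3.27 mg/L; min DO ≈ 5.28 mg/L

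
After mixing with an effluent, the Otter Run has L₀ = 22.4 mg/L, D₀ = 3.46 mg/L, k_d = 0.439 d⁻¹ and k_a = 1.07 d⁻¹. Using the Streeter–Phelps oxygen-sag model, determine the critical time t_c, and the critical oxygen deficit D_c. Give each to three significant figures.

At the critical point dD/dt = 0, so k_d L₀ e^(−k_d t) = k_a D. Substituting D(t) from the Streeter–Phelps equation and solving for t gives
t_c = ln[(k_a/k_d)(1 − D₀(k_a−k_d)/(k_d L₀))] / (k_a−k_d).
Here k_a−k_d = 0.6310 d⁻¹ and 1 − D₀(k_a−k_d)/(k_d L₀) = 1 − 3.46×0.6310/(0.439×22.4) = 0.7780, so
t_c = ln(2.437 × 0.7780) / 0.6310 = 0.6399 / 0.6310 = 1.014 d.
L(t_c) = L₀ e^(−k_d t_c) = 22.4 × 0.6407 = 14.35 mg/L, and at the critical point k_a D_c = k_d L, so D_c = (0.439/1.07) × 14.35 = 5.888 mg/L.

t_c ≈ 1.01 d; D_c ≈ 5.89 mg/L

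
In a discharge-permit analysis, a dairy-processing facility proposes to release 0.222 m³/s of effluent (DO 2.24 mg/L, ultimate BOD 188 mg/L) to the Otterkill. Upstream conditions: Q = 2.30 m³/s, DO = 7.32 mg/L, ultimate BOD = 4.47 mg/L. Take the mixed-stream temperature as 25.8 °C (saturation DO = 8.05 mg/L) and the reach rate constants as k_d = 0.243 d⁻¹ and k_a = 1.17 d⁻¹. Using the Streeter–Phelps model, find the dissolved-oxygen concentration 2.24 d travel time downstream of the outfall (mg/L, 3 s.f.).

DO ≈ 5.22 mg/L

Mixed DO = (2.30×7.32 + 0.222×2.24)/(2.30+0.222) = 17.33/2.522 = 6.873 mg/L.
Mixed L₀ = (2.30×4.47 + 0.222×188)/(2.522) = 52.02/2.522 = 20.63 mg/L.
Initial deficit D₀ = C_s − DO₀ = 8.05 − 6.873 = 1.177 mg/L.
D(2.24) = [0.243×20.63/(1.17−0.243)](e^(−0.243×2.24) − e^(−1.17×2.24)) + 1.177 e^(−1.17×2.24)
= 5.407 × (0.5802 − 0.07274) + 1.177 × 0.07274 = 2.829 mg/L.
DO = 8.05 − 2.829 = 5.221 mg/L.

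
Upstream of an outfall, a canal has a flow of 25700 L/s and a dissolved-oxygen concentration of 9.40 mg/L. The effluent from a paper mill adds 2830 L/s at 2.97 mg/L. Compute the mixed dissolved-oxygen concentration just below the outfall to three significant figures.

Flow-weighted mixing: C = (Q_r C_r + Q_w C_w)/(Q_r + Q_w)
= (25700×9.40 + 2830×2.97)/(25700 + 2830) = 250000/28530 = 8.762 mg/L.

8.76 mg/L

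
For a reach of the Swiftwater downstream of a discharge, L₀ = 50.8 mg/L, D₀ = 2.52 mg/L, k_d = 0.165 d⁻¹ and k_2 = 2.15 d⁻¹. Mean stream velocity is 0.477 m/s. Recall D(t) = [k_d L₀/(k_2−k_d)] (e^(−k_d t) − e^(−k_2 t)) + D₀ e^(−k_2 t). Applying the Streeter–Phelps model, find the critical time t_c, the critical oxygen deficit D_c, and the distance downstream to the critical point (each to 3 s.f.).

With k_2/k_d = 13.03 and 1 − D₀(k_2−k_d)/(k_d L₀) = 0.4032,
t_c = ln(13.03 × 0.4032) / (2.15 − 0.165) = ln(5.254) / 1.985 = 1.659/1.985 = 0.8358 d.
L(t_c) = L₀ e^(−k_d t_c) = 50.8 × 0.8712 = 44.26 mg/L, and at the critical point k_2 D_c = k_d L, so D_c = (0.165/2.15) × 44.26 = 3.396 mg/L.
x_c = v t_c = 0.477 m/s × 0.8358 d × 86400 s/d = 34440 m ≈ 34.4 km.

t_c ≈ 0.836 d; D_c ≈ 3.40 mg/L; x_c ≈ 34.4 km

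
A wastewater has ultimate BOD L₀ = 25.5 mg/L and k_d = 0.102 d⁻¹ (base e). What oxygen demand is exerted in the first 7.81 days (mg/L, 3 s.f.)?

y ≈ 14.0 mg/L

y_t = L₀(1 − e^(−k_d t)) = 25.5 × (1 − e^(−0.102×7.81))
= 25.5 × (1 − 0.4509) = 25.5 × 0.5491 = 14.00 mg/L.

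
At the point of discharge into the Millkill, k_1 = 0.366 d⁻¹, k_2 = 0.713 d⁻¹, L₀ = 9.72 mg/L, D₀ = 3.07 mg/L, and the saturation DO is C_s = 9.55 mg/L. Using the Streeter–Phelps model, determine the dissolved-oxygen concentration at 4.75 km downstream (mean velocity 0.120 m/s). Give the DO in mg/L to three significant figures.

DO ≈ 6.06 mg/L

Travel time t = x/v = 4.75 km / (0.120 m/s) = 4750 m / 0.120 m/s = 39580 s = 0.4581 d.
k_1 L₀/(k_2−k_1) = 0.366×9.72/(0.713−0.366) = 3.558/0.3470 = 10.25 mg/L.
e^(−k_1 t) = e^(−0.366×0.4581) = 0.8456; e^(−k_2 t) = e^(−0.713×0.4581) = 0.7213.
D = 10.25 × (0.8456 − 0.7213) + 3.07 × 0.7213 = 1.274 + 2.214 = 3.489 mg/L.
DO = C_s − D = 9.55 − 3.489 = 6.061 mg/L.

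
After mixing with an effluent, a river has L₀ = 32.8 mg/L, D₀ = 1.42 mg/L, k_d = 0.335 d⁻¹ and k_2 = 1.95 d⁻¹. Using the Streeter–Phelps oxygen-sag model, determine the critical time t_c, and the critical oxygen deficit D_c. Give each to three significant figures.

At the critical point dD/dt = 0, so k_d L₀ e^(−k_d t) = k_2 D. Substituting D(t) from the Streeter–Phelps equation and solving for t gives
t_c = ln[(k_2/k_d)(1 − D₀(k_2−k_d)/(k_d L₀))] / (k_2−k_d).
Here k_2−k_d = 1.615 d⁻¹ and 1 − D₀(k_2−k_d)/(k_d L₀) = 1 − 1.42×1.615/(0.335×32.8) = 0.7913, so
t_c = ln(5.821 × 0.7913) / 1.615 = 1.527 / 1.615 = 0.9457 d.
D_c = (k_d/k_2) L₀ e^(−k_d t_c) = (0.335/1.95) × 32.8 × e^(−0.335×0.9457) = 0.1718 × 32.8 × 0.7285 = 4.105 mg/L.

t_c ≈ 0.946 d; D_c ≈ 4.10 mg/L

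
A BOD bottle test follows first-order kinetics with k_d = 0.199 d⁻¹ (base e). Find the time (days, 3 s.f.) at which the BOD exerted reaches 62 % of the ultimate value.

y/L₀ = 1 − e^(−k_d t) = 0.62 ⇒ e^(−k_d t) = 0.380
t = −ln(0.380) / 0.199 = 0.9676 / 0.199 = 4.862 d.

t ≈ 4.86 d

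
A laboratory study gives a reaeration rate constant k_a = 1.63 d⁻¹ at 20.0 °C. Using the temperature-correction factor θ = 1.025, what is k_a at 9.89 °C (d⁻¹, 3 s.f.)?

k_a(T₂) = k_a(T₁) · θ^(T₂−T₁) = 1.63 × 1.025^(9.89−20.0)
= 1.63 × 1.025^-10.1 = 1.63 × 0.7791 = 1.270 d⁻¹.

k_a ≈ 1.27 d⁻¹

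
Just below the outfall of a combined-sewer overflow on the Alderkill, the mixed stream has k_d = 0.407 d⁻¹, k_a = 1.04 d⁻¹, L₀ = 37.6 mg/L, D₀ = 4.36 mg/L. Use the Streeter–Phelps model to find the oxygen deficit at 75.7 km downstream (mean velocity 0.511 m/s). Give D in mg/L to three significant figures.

Travel time t = x/v = 75.7 km / (0.511 m/s) = 75700 m / 0.511 m/s = 148100 s = 1.715 d.
k_d L₀/(k_a−k_d) = 0.407×37.6/(1.04−0.407) = 15.30/0.6330 = 24.18 mg/L.
e^(−k_d t) = e^(−0.407×1.715) = 0.4977; e^(−k_a t) = e^(−1.04×1.715) = 0.1681.
D = 24.18 × (0.4977 − 0.1681) + 4.36 × 0.1681 = 7.967 + 0.7329 = 8.700 mg/L.

D ≈ 8.70 mg/L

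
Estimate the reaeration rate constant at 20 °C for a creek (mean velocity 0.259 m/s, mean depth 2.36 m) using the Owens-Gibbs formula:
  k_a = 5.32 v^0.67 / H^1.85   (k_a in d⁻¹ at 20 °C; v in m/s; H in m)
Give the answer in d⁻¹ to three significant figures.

k_a ≈ 0.439 d⁻¹

k_a = 5.32 × 0.259^0.67 / 2.36^1.85 = 5.32 × 0.4045 / 4.897 = 0.4395 d⁻¹.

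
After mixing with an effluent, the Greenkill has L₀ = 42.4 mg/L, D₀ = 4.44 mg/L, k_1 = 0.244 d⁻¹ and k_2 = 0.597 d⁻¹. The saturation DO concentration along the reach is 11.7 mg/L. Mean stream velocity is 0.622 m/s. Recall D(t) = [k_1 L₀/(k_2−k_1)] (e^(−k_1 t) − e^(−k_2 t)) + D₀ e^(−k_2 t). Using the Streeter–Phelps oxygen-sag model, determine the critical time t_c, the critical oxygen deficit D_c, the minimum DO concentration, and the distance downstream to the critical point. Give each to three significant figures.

t_c ≈ 2.07 d; D_c ≈ 10.5 mg/L; min DO ≈ 1.24 mg/L; x_c ≈ 111 km

At the critical point dD/dt = 0, so k_1 L₀ e^(−k_1 t) = k_2 D. Substituting D(t) from the Streeter–Phelps equation and solving for t gives
t_c = ln[(k_2/k_1)(1 − D₀(k_2−k_1)/(k_1 L₀))] / (k_2−k_1).
Here k_2−k_1 = 0.3530 d⁻¹ and 1 − D₀(k_2−k_1)/(k_1 L₀) = 1 − 4.44×0.3530/(0.244×42.4) = 0.8485, so
t_c = ln(2.447 × 0.8485) / 0.3530 = 0.7305 / 0.3530 = 2.069 d.
D_c = (k_1/k_2) L₀ e^(−k_1 t_c) = (0.244/0.597) × 42.4 × e^(−0.244×2.069) = 0.4087 × 42.4 × 0.6036 = 10.46 mg/L.
Minimum DO = C_s − D_c = 11.7 − 10.46 = 1.241 mg/L.
x_c = v t_c = 0.622 m/s × 2.069 d × 86400 s/d = 111200 m ≈ 111 km.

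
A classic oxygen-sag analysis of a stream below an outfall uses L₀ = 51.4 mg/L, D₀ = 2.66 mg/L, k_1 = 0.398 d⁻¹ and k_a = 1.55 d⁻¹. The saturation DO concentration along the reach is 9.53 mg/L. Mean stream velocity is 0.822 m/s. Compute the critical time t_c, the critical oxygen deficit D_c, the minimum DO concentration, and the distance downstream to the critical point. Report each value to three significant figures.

With k_a/k_1 = 3.894 and 1 − D₀(k_a−k_1)/(k_1 L₀) = 0.8502,
t_c = ln(3.894 × 0.8502) / (1.55 − 0.398) = ln(3.311) / 1.152 = 1.197/1.152 = 1.039 d.
D_c = (k_1/k_a) L₀ e^(−k_1 t_c) = (0.398/1.55) × 51.4 × e^(−0.398×1.039) = 0.2568 × 51.4 × 0.6612 = 8.727 mg/L.
Minimum DO = C_s − D_c = 9.53 − 8.727 = 0.8029 mg/L.
x_c = v t_c = 0.822 m/s × 1.039 d × 86400 s/d = 73810 m ≈ 73.8 km.

t_c ≈ 1.04 d; D_c ≈ 8.73 mg/L; min DO ≈ 0.803 mg/L; x_c ≈ 73.8 km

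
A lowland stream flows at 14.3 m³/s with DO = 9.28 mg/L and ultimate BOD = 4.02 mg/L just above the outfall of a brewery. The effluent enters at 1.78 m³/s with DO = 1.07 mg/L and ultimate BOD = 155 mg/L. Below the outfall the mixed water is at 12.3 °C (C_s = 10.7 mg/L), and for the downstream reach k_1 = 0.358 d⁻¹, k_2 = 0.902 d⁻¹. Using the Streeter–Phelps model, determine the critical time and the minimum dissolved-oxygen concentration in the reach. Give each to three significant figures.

Mixed DO = (14.3×9.28 + 1.78×1.07)/(14.3+1.78) = 134.6/16.08 = 8.371 mg/L.
Mixed L₀ = (14.3×4.02 + 1.78×155)/(16.08) = 333.4/16.08 = 20.73 mg/L.
Initial deficit D₀ = C_s − DO₀ = 10.7 − 8.371 = 2.329 mg/L.
t_c = (1/0.5440) ln[(0.902/0.358)(1 − 2.329×0.5440/(0.358×20.73))] = 1.838 × ln(2.090) = 1.355 d.
D_c = (0.358/0.902) × 20.73 × e^(−0.358×1.355) = 0.3969 × 20.73 × 0.6157 = 5.067 mg/L.
Minimum DO = 10.7 − 5.067 = 5.633 mg/L.

t_c ≈ 1.35 d; minimum DO ≈ 5.63 mg/L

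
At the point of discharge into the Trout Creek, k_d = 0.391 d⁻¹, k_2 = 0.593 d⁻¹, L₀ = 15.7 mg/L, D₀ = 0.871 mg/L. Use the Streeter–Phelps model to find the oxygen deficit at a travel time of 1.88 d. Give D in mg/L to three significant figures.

k_d L₀/(k_2−k_d) = 0.391×15.7/(0.593−0.391) = 6.139/0.2020 = 30.39 mg/L.
e^(−k_d t) = e^(−0.391×1.880) = 0.4795; e^(−k_2 t) = e^(−0.593×1.880) = 0.3280.
D = 30.39 × (0.4795 − 0.3280) + 0.871 × 0.3280 = 4.604 + 0.2857 = 4.890 mg/L.

D ≈ 4.89 mg/L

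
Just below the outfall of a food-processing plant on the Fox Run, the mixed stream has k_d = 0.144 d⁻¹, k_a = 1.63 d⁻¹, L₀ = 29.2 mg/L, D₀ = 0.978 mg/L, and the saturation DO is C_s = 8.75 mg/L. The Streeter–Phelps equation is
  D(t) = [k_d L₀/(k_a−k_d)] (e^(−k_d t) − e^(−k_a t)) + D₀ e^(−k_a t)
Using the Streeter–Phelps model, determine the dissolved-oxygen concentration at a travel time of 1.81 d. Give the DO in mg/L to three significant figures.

DO ≈ 6.67 mg/L

k_d L₀/(k_a−k_d) = 0.144×29.2/(1.63−0.144) = 4.205/1.486 = 2.830 mg/L.
e^(−k_d t) = e^(−0.144×1.810) = 0.7706; e^(−k_a t) = e^(−1.63×1.810) = 0.05232.
D = 2.830 × (0.7706 − 0.05232) + 0.978 × 0.05232 = 2.032 + 0.05117 = 2.083 mg/L.
DO = C_s − D = 8.75 − 2.083 = 6.667 mg/L.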